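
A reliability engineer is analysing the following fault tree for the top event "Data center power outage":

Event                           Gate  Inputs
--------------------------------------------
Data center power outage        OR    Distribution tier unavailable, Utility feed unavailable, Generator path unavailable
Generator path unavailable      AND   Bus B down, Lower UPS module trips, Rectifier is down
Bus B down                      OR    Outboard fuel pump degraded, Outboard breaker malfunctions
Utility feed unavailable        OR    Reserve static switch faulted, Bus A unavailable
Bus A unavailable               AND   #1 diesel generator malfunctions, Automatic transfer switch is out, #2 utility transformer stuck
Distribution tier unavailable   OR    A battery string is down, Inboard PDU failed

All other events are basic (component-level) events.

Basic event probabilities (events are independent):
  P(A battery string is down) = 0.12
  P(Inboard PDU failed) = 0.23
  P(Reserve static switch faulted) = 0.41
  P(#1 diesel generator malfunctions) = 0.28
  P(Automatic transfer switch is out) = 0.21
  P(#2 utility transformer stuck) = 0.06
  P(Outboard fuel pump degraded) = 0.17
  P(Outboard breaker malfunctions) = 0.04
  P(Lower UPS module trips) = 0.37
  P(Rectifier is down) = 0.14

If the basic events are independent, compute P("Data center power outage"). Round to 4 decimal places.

0.6058

P(Distribution tier unavailable) [OR] = 1 − (1−0.12) × (1−0.23) = 0.322400
P(Bus A unavailable) [AND] = 0.28 × 0.21 × 0.06 = 0.003528
P(Utility feed unavailable) [OR] = 1 − (1−0.41) × (1−0.003528) = 0.412082
P(Bus B down) [OR] = 1 − (1−0.17) × (1−0.04) = 0.203200
P(Generator path unavailable) [AND] = 0.203200 × 0.37 × 0.14 = 0.010526
P(Data center power outage) [OR] = 1 − (1−0.322400) × (1−0.412082) × (1−0.010526) = 0.605820
Rounded to 4 decimal places: P(Data center power outage) ≈ 0.6058.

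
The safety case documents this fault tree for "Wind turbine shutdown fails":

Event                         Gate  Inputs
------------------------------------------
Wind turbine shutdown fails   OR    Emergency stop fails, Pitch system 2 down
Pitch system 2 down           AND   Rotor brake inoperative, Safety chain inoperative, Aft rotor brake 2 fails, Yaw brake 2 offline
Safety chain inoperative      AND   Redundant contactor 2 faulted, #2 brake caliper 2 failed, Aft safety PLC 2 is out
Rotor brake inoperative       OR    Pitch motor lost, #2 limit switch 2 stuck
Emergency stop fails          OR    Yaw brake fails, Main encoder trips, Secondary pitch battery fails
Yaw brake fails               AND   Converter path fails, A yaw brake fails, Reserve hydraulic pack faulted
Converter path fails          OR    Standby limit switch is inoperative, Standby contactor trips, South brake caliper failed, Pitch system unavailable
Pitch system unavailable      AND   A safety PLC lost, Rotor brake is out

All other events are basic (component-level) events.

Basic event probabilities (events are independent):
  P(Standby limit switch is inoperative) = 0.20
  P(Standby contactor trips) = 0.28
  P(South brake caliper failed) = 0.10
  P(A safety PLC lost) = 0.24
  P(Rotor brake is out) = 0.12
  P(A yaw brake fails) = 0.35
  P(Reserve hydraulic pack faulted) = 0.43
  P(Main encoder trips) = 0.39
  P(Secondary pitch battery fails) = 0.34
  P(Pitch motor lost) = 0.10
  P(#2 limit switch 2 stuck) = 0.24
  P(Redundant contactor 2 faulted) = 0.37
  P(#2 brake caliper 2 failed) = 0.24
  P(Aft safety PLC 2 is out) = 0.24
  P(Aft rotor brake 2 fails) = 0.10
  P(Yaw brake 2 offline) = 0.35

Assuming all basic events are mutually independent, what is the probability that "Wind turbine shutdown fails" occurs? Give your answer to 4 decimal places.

P(Pitch system unavailable) [AND] = 0.24 × 0.12 = 0.028800
P(Converter path fails) [OR] = 1 − (1−0.20) × (1−0.28) × (1−0.10) × (1−0.028800) = 0.496530
P(Yaw brake fails) [AND] = 0.496530 × 0.35 × 0.43 = 0.074728
P(Emergency stop fails) [OR] = 1 − (1−0.074728) × (1−0.39) × (1−0.34) = 0.627485
P(Rotor brake inoperative) [OR] = 1 − (1−0.10) × (1−0.24) = 0.316000
P(Safety chain inoperative) [AND] = 0.37 × 0.24 × 0.24 = 0.021312
P(Pitch system 2 down) [AND] = 0.316000 × 0.021312 × 0.10 × 0.35 = 0.000236
P(Wind turbine shutdown fails) [OR] = 1 − (1−0.627485) × (1−0.000236) = 0.627573
Rounded to 4 decimal places: P(Wind turbine shutdown fails) ≈ 0.6276.

0.6276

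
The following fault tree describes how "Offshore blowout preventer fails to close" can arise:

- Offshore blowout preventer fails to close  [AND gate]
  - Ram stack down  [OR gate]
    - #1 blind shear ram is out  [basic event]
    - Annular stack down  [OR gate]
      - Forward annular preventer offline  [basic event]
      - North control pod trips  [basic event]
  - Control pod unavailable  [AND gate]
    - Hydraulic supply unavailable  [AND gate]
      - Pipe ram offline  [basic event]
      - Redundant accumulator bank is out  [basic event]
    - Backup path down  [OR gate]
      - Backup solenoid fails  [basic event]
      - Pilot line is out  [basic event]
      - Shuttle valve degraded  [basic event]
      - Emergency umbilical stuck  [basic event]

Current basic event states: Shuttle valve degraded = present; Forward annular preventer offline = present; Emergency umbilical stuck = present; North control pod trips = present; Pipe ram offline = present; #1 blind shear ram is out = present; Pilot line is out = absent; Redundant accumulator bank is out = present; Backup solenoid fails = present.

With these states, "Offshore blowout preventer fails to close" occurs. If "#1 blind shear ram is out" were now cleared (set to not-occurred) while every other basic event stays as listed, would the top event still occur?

Yes

Counterfactual: set "#1 blind shear ram is out" to not occurred.
Annular stack down [OR]: Forward annular preventer offline=occurs, North control pod trips=occurs → at least one input occurs → occurs.
Ram stack down [OR]: #1 blind shear ram is out=not, Annular stack down=occurs → at least one input occurs → occurs.
Hydraulic supply unavailable [AND]: Pipe ram offline=occurs, Redundant accumulator bank is out=occurs → all inputs occur → occurs.
Backup path down [OR]: Backup solenoid fails=occurs, Pilot line is out=not, Shuttle valve degraded=occurs, Emergency umbilical stuck=occurs → at least one input occurs → occurs.
Control pod unavailable [AND]: Hydraulic supply unavailable=occurs, Backup path down=occurs → all inputs occur → occurs.
Offshore blowout preventer fails to close [AND]: Ram stack down=occurs, Control pod unavailable=occurs → all inputs occur → occurs.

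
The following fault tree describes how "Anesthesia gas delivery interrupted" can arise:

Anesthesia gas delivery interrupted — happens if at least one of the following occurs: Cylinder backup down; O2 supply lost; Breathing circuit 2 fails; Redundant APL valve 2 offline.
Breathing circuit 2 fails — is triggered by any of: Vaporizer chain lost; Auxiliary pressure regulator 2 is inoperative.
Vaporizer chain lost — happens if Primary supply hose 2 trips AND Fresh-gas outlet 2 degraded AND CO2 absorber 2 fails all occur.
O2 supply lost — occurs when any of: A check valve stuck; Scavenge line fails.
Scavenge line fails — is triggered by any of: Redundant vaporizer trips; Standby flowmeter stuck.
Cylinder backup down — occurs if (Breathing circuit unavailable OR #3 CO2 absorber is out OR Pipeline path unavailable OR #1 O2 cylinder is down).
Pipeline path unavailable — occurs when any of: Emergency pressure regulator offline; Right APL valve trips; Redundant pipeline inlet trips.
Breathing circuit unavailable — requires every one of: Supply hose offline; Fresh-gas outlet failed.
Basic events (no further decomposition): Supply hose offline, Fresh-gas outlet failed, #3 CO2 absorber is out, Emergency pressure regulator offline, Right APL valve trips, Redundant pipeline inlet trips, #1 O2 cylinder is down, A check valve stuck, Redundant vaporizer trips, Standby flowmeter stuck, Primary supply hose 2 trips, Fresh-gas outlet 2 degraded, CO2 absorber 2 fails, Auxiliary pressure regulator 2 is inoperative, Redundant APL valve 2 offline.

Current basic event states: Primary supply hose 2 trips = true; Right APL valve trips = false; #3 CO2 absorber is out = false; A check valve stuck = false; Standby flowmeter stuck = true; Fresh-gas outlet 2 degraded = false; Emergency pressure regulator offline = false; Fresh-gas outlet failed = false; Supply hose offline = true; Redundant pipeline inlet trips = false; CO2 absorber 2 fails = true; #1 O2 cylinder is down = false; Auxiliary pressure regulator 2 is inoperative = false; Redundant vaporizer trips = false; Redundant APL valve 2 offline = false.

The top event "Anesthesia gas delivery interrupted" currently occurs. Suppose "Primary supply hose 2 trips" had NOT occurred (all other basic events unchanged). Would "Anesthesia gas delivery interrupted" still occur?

Yes

Counterfactual: set "Primary supply hose 2 trips" to not occurred.
Breathing circuit unavailable [AND]: Supply hose offline=occurs, Fresh-gas outlet failed=not → not all inputs occur → does not occur.
Pipeline path unavailable [OR]: Emergency pressure regulator offline=not, Right APL valve trips=not, Redundant pipeline inlet trips=not → no input occurs → does not occur.
Cylinder backup down [OR]: Breathing circuit unavailable=not, #3 CO2 absorber is out=not, Pipeline path unavailable=not, #1 O2 cylinder is down=not → no input occurs → does not occur.
Scavenge line fails [OR]: Redundant vaporizer trips=not, Standby flowmeter stuck=occurs → at least one input occurs → occurs.
O2 supply lost [OR]: A check valve stuck=not, Scavenge line fails=occurs → at least one input occurs → occurs.
Vaporizer chain lost [AND]: Primary supply hose 2 trips=not, Fresh-gas outlet 2 degraded=not, CO2 absorber 2 fails=occurs → not all inputs occur → does not occur.
Breathing circuit 2 fails [OR]: Vaporizer chain lost=not, Auxiliary pressure regulator 2 is inoperative=not → no input occurs → does not occur.
Anesthesia gas delivery interrupted [OR]: Cylinder backup down=not, O2 supply lost=occurs, Breathing circuit 2 fails=not, Redundant APL valve 2 offline=not → at least one input occurs → occurs.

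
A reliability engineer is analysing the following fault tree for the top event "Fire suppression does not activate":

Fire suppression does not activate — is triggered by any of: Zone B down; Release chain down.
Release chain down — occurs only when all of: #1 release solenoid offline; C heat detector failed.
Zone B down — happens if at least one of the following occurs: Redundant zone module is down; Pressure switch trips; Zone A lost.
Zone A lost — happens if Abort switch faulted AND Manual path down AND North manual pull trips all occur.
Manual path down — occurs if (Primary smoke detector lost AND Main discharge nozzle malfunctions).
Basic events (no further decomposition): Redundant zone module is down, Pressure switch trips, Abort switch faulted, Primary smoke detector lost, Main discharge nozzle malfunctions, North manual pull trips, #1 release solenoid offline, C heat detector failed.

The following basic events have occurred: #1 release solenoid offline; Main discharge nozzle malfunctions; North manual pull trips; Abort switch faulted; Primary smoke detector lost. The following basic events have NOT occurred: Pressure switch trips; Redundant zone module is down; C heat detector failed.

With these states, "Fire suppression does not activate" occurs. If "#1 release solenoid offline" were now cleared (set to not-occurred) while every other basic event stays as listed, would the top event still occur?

Yes

Counterfactual: set "#1 release solenoid offline" to not occurred.
Manual path down [AND]: Primary smoke detector lost=occurs, Main discharge nozzle malfunctions=occurs → all inputs occur → occurs.
Zone A lost [AND]: Abort switch faulted=occurs, Manual path down=occurs, North manual pull trips=occurs → all inputs occur → occurs.
Zone B down [OR]: Redundant zone module is down=not, Pressure switch trips=not, Zone A lost=occurs → at least one input occurs → occurs.
Release chain down [AND]: #1 release solenoid offline=not, C heat detector failed=not → not all inputs occur → does not occur.
Fire suppression does not activate [OR]: Zone B down=occurs, Release chain down=not → at least one input occurs → occurs.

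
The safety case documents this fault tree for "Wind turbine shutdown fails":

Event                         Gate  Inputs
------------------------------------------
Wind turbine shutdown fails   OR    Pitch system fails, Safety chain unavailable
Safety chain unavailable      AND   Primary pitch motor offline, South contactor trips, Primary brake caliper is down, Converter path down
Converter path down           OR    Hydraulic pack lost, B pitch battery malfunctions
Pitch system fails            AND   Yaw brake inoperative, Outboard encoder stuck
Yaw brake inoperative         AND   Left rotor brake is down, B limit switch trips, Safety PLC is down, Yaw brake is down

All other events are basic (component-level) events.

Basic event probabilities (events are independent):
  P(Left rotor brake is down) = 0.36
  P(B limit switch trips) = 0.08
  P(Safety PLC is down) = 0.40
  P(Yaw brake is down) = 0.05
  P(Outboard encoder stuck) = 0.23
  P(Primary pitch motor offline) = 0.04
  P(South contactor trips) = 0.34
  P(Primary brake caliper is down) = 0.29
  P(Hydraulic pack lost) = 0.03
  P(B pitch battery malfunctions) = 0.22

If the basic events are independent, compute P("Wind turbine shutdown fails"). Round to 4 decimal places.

0.0011

P(Yaw brake inoperative) [AND] = 0.36 × 0.08 × 0.40 × 0.05 = 0.000576
P(Pitch system fails) [AND] = 0.000576 × 0.23 = 0.000132
P(Converter path down) [OR] = 1 − (1−0.03) × (1−0.22) = 0.243400
P(Safety chain unavailable) [AND] = 0.04 × 0.34 × 0.29 × 0.243400 = 0.000960
P(Wind turbine shutdown fails) [OR] = 1 − (1−0.000132) × (1−0.000960) = 0.001092
Rounded to 4 decimal places: P(Wind turbine shutdown fails) ≈ 0.0011.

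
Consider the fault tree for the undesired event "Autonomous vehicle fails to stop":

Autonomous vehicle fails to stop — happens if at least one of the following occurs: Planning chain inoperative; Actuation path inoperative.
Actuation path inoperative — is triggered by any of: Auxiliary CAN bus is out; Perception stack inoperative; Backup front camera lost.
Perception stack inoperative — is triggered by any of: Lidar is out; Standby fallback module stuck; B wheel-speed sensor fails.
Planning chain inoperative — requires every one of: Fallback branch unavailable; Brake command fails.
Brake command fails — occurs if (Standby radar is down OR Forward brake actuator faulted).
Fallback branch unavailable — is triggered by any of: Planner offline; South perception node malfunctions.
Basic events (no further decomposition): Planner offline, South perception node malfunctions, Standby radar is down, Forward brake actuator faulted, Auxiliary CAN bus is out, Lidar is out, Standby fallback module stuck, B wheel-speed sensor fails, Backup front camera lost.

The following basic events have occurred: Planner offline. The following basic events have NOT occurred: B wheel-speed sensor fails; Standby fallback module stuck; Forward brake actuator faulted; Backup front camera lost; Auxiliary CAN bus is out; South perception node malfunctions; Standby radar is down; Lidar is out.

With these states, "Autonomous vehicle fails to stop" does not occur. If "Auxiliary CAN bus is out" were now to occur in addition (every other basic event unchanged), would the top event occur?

Yes

Counterfactual: set "Auxiliary CAN bus is out" to occurred.
Fallback branch unavailable [OR]: Planner offline=occurs, South perception node malfunctions=not → at least one input occurs → occurs.
Brake command fails [OR]: Standby radar is down=not, Forward brake actuator faulted=not → no input occurs → does not occur.
Planning chain inoperative [AND]: Fallback branch unavailable=occurs, Brake command fails=not → not all inputs occur → does not occur.
Perception stack inoperative [OR]: Lidar is out=not, Standby fallback module stuck=not, B wheel-speed sensor fails=not → no input occurs → does not occur.
Actuation path inoperative [OR]: Auxiliary CAN bus is out=occurs, Perception stack inoperative=not, Backup front camera lost=not → at least one input occurs → occurs.
Autonomous vehicle fails to stop [OR]: Planning chain inoperative=not, Actuation path inoperative=occurs → at least one input occurs → occurs.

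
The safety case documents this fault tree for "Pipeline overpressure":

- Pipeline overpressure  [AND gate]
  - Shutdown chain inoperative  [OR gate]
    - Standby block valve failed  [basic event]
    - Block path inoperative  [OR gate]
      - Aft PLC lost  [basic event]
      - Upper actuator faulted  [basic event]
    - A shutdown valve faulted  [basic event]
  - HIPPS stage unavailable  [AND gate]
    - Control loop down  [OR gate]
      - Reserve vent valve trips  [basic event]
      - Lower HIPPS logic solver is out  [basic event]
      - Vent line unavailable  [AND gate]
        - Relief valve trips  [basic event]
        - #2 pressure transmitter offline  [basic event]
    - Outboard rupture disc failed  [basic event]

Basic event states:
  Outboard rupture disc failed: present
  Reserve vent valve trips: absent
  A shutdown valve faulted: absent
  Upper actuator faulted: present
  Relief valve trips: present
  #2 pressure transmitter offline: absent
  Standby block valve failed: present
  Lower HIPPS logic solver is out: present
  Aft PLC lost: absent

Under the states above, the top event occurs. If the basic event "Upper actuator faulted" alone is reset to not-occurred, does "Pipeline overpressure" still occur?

Counterfactual: set "Upper actuator faulted" to not occurred.
Block path inoperative [OR]: Aft PLC lost=not, Upper actuator faulted=not → no input occurs → does not occur.
Shutdown chain inoperative [OR]: Standby block valve failed=occurs, Block path inoperative=not, A shutdown valve faulted=not → at least one input occurs → occurs.
Vent line unavailable [AND]: Relief valve trips=occurs, #2 pressure transmitter offline=not → not all inputs occur → does not occur.
Control loop down [OR]: Reserve vent valve trips=not, Lower HIPPS logic solver is out=occurs, Vent line unavailable=not → at least one input occurs → occurs.
HIPPS stage unavailable [AND]: Control loop down=occurs, Outboard rupture disc failed=occurs → all inputs occur → occurs.
Pipeline overpressure [AND]: Shutdown chain inoperative=occurs, HIPPS stage unavailable=occurs → all inputs occur → occurs.

Yes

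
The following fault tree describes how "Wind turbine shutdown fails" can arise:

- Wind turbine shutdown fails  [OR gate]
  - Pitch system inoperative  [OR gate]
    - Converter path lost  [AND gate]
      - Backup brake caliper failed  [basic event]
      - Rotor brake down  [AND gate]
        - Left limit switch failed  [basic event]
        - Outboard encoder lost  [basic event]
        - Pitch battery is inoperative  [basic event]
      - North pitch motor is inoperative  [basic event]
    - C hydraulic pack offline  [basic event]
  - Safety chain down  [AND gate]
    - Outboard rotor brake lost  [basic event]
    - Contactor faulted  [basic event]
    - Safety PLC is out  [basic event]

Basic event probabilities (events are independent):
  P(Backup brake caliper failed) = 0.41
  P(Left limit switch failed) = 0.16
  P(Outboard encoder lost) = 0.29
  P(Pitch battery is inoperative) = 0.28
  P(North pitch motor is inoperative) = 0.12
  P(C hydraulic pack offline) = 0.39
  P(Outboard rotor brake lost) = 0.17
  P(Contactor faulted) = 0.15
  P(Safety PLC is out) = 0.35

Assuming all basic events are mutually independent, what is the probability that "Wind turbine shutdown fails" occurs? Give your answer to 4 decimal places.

0.3958

P(Rotor brake down) [AND] = 0.16 × 0.29 × 0.28 = 0.012992
P(Converter path lost) [AND] = 0.41 × 0.012992 × 0.12 = 0.000639
P(Pitch system inoperative) [OR] = 1 − (1−0.000639) × (1−0.39) = 0.390390
P(Safety chain down) [AND] = 0.17 × 0.15 × 0.35 = 0.008925
P(Wind turbine shutdown fails) [OR] = 1 − (1−0.390390) × (1−0.008925) = 0.395831
Rounded to 4 decimal places: P(Wind turbine shutdown fails) ≈ 0.3958.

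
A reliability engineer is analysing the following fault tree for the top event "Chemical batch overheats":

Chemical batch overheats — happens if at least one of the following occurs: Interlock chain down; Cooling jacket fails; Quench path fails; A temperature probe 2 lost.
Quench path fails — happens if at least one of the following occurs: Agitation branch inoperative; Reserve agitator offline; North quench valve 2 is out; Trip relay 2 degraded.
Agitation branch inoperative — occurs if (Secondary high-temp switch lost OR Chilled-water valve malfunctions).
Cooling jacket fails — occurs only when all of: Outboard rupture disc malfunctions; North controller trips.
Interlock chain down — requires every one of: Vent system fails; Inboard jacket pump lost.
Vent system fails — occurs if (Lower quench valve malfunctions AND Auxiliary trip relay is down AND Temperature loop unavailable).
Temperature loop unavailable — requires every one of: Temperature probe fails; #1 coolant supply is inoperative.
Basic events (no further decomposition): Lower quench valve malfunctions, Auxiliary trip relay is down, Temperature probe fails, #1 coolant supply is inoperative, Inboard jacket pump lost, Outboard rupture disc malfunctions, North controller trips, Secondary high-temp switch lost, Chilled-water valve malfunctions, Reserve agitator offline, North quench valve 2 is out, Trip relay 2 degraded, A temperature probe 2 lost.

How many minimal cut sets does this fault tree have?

8

Temperature loop unavailable [AND]: one cut set from each child combined → 1 × 1 = 1 cut set(s).
Vent system fails [AND]: one cut set from each child combined → 1 × 1 × 1 = 1 cut set(s).
Interlock chain down [AND]: one cut set from each child combined → 1 × 1 = 1 cut set(s).
Cooling jacket fails [AND]: one cut set from each child combined → 1 × 1 = 1 cut set(s).
Agitation branch inoperative [OR]: union of children's cut sets → 2 cut set(s).
Quench path fails [OR]: union of children's cut sets → 5 cut set(s).
Chemical batch overheats [OR]: union of children's cut sets → 8 cut set(s).
Minimal cut sets: {#1 coolant supply is inoperative, Auxiliary trip relay is down, Inboard jacket pump lost, Lower quench valve malfunctions, Temperature probe fails}; {North controller trips, Outboard rupture disc malfunctions}; {Secondary high-temp switch lost}; {Chilled-water valve malfunctions}; {Reserve agitator offline}; {North quench valve 2 is out}; {Trip relay 2 degraded}; {A temperature probe 2 lost}.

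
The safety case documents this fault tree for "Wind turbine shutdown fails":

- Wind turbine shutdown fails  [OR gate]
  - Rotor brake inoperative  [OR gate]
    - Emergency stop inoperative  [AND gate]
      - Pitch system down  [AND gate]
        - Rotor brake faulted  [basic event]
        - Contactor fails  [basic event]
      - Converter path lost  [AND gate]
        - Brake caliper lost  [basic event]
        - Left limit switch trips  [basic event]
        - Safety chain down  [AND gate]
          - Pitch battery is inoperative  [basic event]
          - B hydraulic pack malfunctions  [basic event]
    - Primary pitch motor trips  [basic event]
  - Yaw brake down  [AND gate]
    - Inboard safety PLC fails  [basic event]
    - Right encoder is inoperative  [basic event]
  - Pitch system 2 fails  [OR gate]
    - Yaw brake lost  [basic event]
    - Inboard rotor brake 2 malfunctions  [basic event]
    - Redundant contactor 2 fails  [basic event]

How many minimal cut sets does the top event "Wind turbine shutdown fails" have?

6

Pitch system down [AND]: one cut set from each child combined → 1 × 1 = 1 cut set(s).
Safety chain down [AND]: one cut set from each child combined → 1 × 1 = 1 cut set(s).
Converter path lost [AND]: one cut set from each child combined → 1 × 1 × 1 = 1 cut set(s).
Emergency stop inoperative [AND]: one cut set from each child combined → 1 × 1 = 1 cut set(s).
Rotor brake inoperative [OR]: union of children's cut sets → 2 cut set(s).
Yaw brake down [AND]: one cut set from each child combined → 1 × 1 = 1 cut set(s).
Pitch system 2 fails [OR]: union of children's cut sets → 3 cut set(s).
Wind turbine shutdown fails [OR]: union of children's cut sets → 6 cut set(s).
Minimal cut sets: {B hydraulic pack malfunctions, Brake caliper lost, Contactor fails, Left limit switch trips, Pitch battery is inoperative, Rotor brake faulted}; {Primary pitch motor trips}; {Inboard safety PLC fails, Right encoder is inoperative}; {Yaw brake lost}; {Inboard rotor brake 2 malfunctions}; {Redundant contactor 2 fails}.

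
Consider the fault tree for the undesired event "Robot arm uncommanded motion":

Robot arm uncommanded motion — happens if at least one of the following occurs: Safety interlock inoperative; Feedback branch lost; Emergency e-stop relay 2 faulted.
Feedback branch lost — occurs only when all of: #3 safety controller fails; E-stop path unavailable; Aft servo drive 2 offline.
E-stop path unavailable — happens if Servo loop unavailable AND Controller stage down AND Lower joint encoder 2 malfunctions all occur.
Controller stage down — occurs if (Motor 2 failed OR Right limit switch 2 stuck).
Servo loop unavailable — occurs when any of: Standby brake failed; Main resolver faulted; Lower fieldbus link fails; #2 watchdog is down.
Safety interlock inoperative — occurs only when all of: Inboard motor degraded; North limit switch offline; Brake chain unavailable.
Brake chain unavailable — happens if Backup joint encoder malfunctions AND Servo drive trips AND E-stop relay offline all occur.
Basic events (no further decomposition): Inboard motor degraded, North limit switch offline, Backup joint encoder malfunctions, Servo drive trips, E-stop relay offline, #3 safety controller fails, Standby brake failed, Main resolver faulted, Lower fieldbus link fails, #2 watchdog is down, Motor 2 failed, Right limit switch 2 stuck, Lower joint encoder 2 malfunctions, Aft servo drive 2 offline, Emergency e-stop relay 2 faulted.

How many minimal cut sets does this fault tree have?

Brake chain unavailable [AND]: one cut set from each child combined → 1 × 1 × 1 = 1 cut set(s).
Safety interlock inoperative [AND]: one cut set from each child combined → 1 × 1 × 1 = 1 cut set(s).
Servo loop unavailable [OR]: union of children's cut sets → 4 cut set(s).
Controller stage down [OR]: union of children's cut sets → 2 cut set(s).
E-stop path unavailable [AND]: one cut set from each child combined → 4 × 2 × 1 = 8 cut set(s).
Feedback branch lost [AND]: one cut set from each child combined → 1 × 8 × 1 = 8 cut set(s).
Robot arm uncommanded motion [OR]: union of children's cut sets → 10 cut set(s).
Minimal cut sets: {Backup joint encoder malfunctions, E-stop relay offline, Inboard motor degraded, North limit switch offline, Servo drive trips}; {#3 safety controller fails, Aft servo drive 2 offline, Lower joint encoder 2 malfunctions, Motor 2 failed, Standby brake failed}; {#3 safety controller fails, Aft servo drive 2 offline, Lower joint encoder 2 malfunctions, Right limit switch 2 stuck, Standby brake failed}; {#3 safety controller fails, Aft servo drive 2 offline, Lower joint encoder 2 malfunctions, Main resolver faulted, Motor 2 failed}; {#3 safety controller fails, Aft servo drive 2 offline, Lower joint encoder 2 malfunctions, Main resolver faulted, Right limit switch 2 stuck}; {#3 safety controller fails, Aft servo drive 2 offline, Lower fieldbus link fails, Lower joint encoder 2 malfunctions, Motor 2 failed}; {#3 safety controller fails, Aft servo drive 2 offline, Lower fieldbus link fails, Lower joint encoder 2 malfunctions, Right limit switch 2 stuck}; {#2 watchdog is down, #3 safety controller fails, Aft servo drive 2 offline, Lower joint encoder 2 malfunctions, Motor 2 failed}; {#2 watchdog is down, #3 safety controller fails, Aft servo drive 2 offline, Lower joint encoder 2 malfunctions, Right limit switch 2 stuck}; {Emergency e-stop relay 2 faulted}.

10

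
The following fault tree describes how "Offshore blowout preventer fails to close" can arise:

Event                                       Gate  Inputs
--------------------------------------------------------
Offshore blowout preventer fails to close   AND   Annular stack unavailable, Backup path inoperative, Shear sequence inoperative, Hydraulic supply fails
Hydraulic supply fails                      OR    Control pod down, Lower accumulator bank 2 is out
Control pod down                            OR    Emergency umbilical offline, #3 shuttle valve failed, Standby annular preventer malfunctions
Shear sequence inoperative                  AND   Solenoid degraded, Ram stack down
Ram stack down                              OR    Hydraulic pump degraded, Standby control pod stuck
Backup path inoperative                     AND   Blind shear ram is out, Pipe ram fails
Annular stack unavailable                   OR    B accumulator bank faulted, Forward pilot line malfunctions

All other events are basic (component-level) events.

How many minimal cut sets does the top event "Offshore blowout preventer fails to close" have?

16

Annular stack unavailable [OR]: union of children's cut sets → 2 cut set(s).
Backup path inoperative [AND]: one cut set from each child combined → 1 × 1 = 1 cut set(s).
Ram stack down [OR]: union of children's cut sets → 2 cut set(s).
Shear sequence inoperative [AND]: one cut set from each child combined → 1 × 2 = 2 cut set(s).
Control pod down [OR]: union of children's cut sets → 3 cut set(s).
Hydraulic supply fails [OR]: union of children's cut sets → 4 cut set(s).
Offshore blowout preventer fails to close [AND]: one cut set from each child combined → 2 × 1 × 2 × 4 = 16 cut set(s).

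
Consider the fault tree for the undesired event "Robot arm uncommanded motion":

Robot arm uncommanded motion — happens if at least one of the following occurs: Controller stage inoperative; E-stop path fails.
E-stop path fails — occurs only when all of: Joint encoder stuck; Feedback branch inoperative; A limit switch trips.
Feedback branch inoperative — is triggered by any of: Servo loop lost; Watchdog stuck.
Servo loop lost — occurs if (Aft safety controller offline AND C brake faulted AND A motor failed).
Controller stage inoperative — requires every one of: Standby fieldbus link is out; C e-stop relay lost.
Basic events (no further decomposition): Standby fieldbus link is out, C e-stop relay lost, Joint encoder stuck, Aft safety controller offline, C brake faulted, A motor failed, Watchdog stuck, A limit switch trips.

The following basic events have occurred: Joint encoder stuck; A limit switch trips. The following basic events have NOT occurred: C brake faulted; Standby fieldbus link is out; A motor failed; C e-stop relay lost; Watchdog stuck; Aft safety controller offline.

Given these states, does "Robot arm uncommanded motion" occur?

Controller stage inoperative [AND]: Standby fieldbus link is out=not, C e-stop relay lost=not → not all inputs occur → does not occur.
Servo loop lost [AND]: Aft safety controller offline=not, C brake faulted=not, A motor failed=not → not all inputs occur → does not occur.
Feedback branch inoperative [OR]: Servo loop lost=not, Watchdog stuck=not → no input occurs → does not occur.
E-stop path fails [AND]: Joint encoder stuck=occurs, Feedback branch inoperative=not, A limit switch trips=occurs → not all inputs occur → does not occur.
Robot arm uncommanded motion [OR]: Controller stage inoperative=not, E-stop path fails=not → no input occurs → does not occur.

No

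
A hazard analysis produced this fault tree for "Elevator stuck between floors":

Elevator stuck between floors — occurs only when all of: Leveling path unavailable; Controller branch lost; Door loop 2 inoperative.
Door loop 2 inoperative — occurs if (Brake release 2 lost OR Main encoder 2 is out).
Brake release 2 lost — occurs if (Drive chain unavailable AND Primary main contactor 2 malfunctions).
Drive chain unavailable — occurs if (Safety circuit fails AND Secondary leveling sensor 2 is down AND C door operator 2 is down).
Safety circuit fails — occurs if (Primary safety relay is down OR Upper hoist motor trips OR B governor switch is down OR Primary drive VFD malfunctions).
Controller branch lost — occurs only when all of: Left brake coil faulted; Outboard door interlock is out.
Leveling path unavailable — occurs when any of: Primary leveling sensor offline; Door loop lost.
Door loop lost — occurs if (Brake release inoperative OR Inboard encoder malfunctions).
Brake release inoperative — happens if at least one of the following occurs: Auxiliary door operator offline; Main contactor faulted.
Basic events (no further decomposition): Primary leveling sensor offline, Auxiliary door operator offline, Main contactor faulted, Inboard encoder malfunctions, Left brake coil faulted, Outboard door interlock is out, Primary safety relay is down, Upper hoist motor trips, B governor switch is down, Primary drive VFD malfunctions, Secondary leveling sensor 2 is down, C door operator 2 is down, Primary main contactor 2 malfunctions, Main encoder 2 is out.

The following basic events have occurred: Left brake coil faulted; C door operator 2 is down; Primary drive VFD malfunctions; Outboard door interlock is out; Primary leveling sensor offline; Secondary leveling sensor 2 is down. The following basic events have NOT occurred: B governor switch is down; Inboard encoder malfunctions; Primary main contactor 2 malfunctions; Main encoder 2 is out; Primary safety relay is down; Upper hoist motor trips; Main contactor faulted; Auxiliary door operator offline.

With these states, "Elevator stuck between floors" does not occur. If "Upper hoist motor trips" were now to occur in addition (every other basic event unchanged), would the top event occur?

No

Counterfactual: set "Upper hoist motor trips" to occurred.
Brake release inoperative [OR]: Auxiliary door operator offline=not, Main contactor faulted=not → no input occurs → does not occur.
Door loop lost [OR]: Brake release inoperative=not, Inboard encoder malfunctions=not → no input occurs → does not occur.
Leveling path unavailable [OR]: Primary leveling sensor offline=occurs, Door loop lost=not → at least one input occurs → occurs.
Controller branch lost [AND]: Left brake coil faulted=occurs, Outboard door interlock is out=occurs → all inputs occur → occurs.
Safety circuit fails [OR]: Primary safety relay is down=not, Upper hoist motor trips=occurs, B governor switch is down=not, Primary drive VFD malfunctions=occurs → at least one input occurs → occurs.
Drive chain unavailable [AND]: Safety circuit fails=occurs, Secondary leveling sensor 2 is down=occurs, C door operator 2 is down=occurs → all inputs occur → occurs.
Brake release 2 lost [AND]: Drive chain unavailable=occurs, Primary main contactor 2 malfunctions=not → not all inputs occur → does not occur.
Door loop 2 inoperative [OR]: Brake release 2 lost=not, Main encoder 2 is out=not → no input occurs → does not occur.
Elevator stuck between floors [AND]: Leveling path unavailable=occurs, Controller branch lost=occurs, Door loop 2 inoperative=not → not all inputs occur → does not occur.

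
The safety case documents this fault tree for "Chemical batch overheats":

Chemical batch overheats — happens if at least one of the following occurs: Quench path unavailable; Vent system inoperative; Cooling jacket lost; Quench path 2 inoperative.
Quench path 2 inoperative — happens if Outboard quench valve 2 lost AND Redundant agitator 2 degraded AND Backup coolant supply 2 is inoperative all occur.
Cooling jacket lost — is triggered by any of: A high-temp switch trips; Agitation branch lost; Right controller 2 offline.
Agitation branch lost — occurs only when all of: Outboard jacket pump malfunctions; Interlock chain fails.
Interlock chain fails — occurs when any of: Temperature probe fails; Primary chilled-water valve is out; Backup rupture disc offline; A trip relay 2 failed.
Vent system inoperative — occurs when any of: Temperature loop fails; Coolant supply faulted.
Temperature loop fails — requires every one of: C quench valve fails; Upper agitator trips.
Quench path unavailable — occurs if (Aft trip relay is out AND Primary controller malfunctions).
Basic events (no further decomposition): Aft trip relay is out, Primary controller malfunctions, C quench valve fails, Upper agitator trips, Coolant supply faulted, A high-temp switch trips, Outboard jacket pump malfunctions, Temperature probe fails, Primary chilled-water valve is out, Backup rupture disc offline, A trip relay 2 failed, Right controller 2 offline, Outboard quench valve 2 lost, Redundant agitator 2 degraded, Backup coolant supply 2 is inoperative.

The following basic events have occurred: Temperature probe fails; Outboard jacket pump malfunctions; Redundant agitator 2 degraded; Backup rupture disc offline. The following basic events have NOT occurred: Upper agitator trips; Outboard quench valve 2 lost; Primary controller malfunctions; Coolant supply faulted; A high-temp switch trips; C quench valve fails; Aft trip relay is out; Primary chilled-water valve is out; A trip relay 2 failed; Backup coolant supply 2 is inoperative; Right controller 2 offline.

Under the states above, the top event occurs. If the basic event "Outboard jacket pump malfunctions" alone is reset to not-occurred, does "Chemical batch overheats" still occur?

No

Counterfactual: set "Outboard jacket pump malfunctions" to not occurred.
Quench path unavailable [AND]: Aft trip relay is out=not, Primary controller malfunctions=not → not all inputs occur → does not occur.
Temperature loop fails [AND]: C quench valve fails=not, Upper agitator trips=not → not all inputs occur → does not occur.
Vent system inoperative [OR]: Temperature loop fails=not, Coolant supply faulted=not → no input occurs → does not occur.
Interlock chain fails [OR]: Temperature probe fails=occurs, Primary chilled-water valve is out=not, Backup rupture disc offline=occurs, A trip relay 2 failed=not → at least one input occurs → occurs.
Agitation branch lost [AND]: Outboard jacket pump malfunctions=not, Interlock chain fails=occurs → not all inputs occur → does not occur.
Cooling jacket lost [OR]: A high-temp switch trips=not, Agitation branch lost=not, Right controller 2 offline=not → no input occurs → does not occur.
Quench path 2 inoperative [AND]: Outboard quench valve 2 lost=not, Redundant agitator 2 degraded=occurs, Backup coolant supply 2 is inoperative=not → not all inputs occur → does not occur.
Chemical batch overheats [OR]: Quench path unavailable=not, Vent system inoperative=not, Cooling jacket lost=not, Quench path 2 inoperative=not → no input occurs → does not occur.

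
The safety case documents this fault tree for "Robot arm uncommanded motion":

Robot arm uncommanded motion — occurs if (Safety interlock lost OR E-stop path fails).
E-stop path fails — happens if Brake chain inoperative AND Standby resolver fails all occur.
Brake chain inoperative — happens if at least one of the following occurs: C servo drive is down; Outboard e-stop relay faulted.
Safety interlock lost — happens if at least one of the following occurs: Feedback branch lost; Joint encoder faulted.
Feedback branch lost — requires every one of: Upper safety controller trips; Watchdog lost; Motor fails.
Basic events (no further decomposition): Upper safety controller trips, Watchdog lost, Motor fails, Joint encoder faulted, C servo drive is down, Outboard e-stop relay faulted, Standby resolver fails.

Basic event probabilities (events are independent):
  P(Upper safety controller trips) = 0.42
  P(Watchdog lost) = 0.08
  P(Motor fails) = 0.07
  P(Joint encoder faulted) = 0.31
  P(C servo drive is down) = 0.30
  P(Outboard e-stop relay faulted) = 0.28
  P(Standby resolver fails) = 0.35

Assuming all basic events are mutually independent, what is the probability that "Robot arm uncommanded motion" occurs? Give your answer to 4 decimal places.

P(Feedback branch lost) [AND] = 0.42 × 0.08 × 0.07 = 0.002352
P(Safety interlock lost) [OR] = 1 − (1−0.002352) × (1−0.31) = 0.311623
P(Brake chain inoperative) [OR] = 1 − (1−0.30) × (1−0.28) = 0.496000
P(E-stop path fails) [AND] = 0.496000 × 0.35 = 0.173600
P(Robot arm uncommanded motion) [OR] = 1 − (1−0.311623) × (1−0.173600) = 0.431125
Rounded to 4 decimal places: P(Robot arm uncommanded motion) ≈ 0.4311.

0.4311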